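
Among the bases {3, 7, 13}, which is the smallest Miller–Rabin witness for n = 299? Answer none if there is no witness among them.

3

n − 1 = 298 = 2^1 · 149, so s = 1 and d = 149.
Base 3: x_0 = 3^149 mod 299 = 269. x_0 ∉ {1, 298} and s = 1, so 3 is a Miller–Rabin witness and 299 is composite.
Base 7: x_0 = 7^149 mod 299 = 180. x_0 ∉ {1, 298} and s = 1, so 7 is a Miller–Rabin witness and 299 is composite.
Base 13: x_0 = 13^149 mod 299 = 52. x_0 ∉ {1, 298} and s = 1, so 13 is a Miller–Rabin witness and 299 is composite.
The smallest witness among the given bases is 3.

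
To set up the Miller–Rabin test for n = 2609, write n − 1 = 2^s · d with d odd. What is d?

163

Halving: 2608 → 1304 → 652 → 326 → 163; 163 is odd.
So 2608 = 2^4 · 163.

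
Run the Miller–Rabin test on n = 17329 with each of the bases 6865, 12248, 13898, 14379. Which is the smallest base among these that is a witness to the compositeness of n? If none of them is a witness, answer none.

n − 1 = 17328 = 2^4 · 1083, so s = 4 and d = 1083.
Base 6865: x_0 = 6865^1083 mod 17329 = 3147. x_0 is neither 1 nor 17328, so continue squaring. x_1 = 3147^2 mod 17329 = 8750. x_2 = 8750^2 mod 17329 = 2978. x_3 = 2978^2 mod 17329 = 13365. Reached i = s−1 = 3 without hitting −1: 6865 is a Miller–Rabin witness and 17329 is composite.
Base 12248: x_0 = 12248^1083 mod 17329 = 15868. x_0 is neither 1 nor 17328, so continue squaring. x_1 = 15868^2 mod 17329 = 3054. x_2 = 3054^2 mod 17329 = 3914. x_3 = 3914^2 mod 17329 = 560. Reached i = s−1 = 3 without hitting −1: 12248 is a Miller–Rabin witness and 17329 is composite.
Base 13898: x_0 = 13898^1083 mod 17329 = 7541. x_0 is neither 1 nor 17328, so continue squaring. x_1 = 7541^2 mod 17329 = 10232. x_2 = 10232^2 mod 17329 = 9335. x_3 = 9335^2 mod 17329 = 12013. Reached i = s−1 = 3 without hitting −1: 13898 is a Miller–Rabin witness and 17329 is composite.
Base 14379: x_0 = 14379^1083 mod 17329 = 3719. x_0 is neither 1 nor 17328, so continue squaring. x_1 = 3719^2 mod 17329 = 2419. x_2 = 2419^2 mod 17329 = 11688. x_3 = 11688^2 mod 17329 = 4837. Reached i = s−1 = 3 without hitting −1: 14379 is a Miller–Rabin witness and 17329 is composite.
The smallest witness among the given bases is 6865.

6865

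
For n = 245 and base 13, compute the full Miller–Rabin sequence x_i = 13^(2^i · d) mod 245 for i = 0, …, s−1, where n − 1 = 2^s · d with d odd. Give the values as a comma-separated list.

118, 204

n − 1 = 244 = 2^2 · 61, so s = 2 and d = 61.
x_0 = 13^61 mod 245 = 118.
x_1 = 118^2 mod 245 = 204.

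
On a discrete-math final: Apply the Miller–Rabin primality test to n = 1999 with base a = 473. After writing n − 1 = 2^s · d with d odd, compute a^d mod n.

1998

n − 1 = 1998 = 2^1 · 999, so s = 1 and d = 999.
473^999 mod 1999 = 1998.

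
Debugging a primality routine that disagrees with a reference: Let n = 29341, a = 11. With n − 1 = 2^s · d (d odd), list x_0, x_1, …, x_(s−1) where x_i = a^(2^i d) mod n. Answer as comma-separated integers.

1331, 11101

n − 1 = 29340 = 2^2 · 7335, so s = 2 and d = 7335.
x_0 = 11^7335 mod 29341 = 1331.
x_1 = 1331^2 mod 29341 = 11101.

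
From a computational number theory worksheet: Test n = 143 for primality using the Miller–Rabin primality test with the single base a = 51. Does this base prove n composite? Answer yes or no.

yes

n − 1 = 142 = 2^1 · 71, so s = 1 and d = 71.
x_0 = 51^71 mod 143 = 51.
x_0 ∉ {1, 142} and s = 1, so 51 is a Miller–Rabin witness and 143 is composite.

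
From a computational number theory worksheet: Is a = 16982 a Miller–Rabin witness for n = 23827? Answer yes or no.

no

n − 1 = 23826 = 2^1 · 11913, so s = 1 and d = 11913.
Repeated squaring mod 23827: 16982^1 ≡ 16982, 16982^2 ≡ 10143, 16982^4 ≡ 19290, 16982^8 ≡ 21668, 16982^16 ≡ 15016, 16982^32 ≡ 5355, 16982^64 ≡ 12144, 16982^128 ≡ 11433, 16982^256 ≡ 22394, 16982^512 ≡ 4367, 16982^1024 ≡ 9089, 16982^2048 ≡ 1712, 16982^4096 ≡ 223, 16982^8192 ≡ 2075.
11913 = 8192 + 2048 + 1024 + 512 + 128 + 8 + 1, so 16982^11913 ≡ 2075·1712·9089·4367·11433·21668·16982 ≡ 1 (mod 23827).
x_0 = 16982^11913 mod 23827 = 1.
x_0 = 1, so 16982 is not a witness.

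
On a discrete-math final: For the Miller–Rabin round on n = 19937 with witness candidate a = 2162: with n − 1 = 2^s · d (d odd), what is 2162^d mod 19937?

1635

n − 1 = 19936 = 2^5 · 623, so s = 5 and d = 623.
By repeated squaring, 2162^623 ≡ 1635 (mod 19937).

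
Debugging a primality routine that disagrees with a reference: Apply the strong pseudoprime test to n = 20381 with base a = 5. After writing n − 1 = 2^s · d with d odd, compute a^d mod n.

5567

n − 1 = 20380 = 2^2 · 5095, so s = 2 and d = 5095.
Repeated squaring mod 20381: 5^1 ≡ 5, 5^2 ≡ 25, 5^4 ≡ 625, 5^8 ≡ 3386, 5^16 ≡ 10874, 5^32 ≡ 13695, 5^64 ≡ 7063, 5^128 ≡ 13662, 5^256 ≡ 1046, 5^512 ≡ 13923, 5^1024 ≡ 6238, 5^2048 ≡ 5315, 5^4096 ≡ 1159.
5095 = 4096 + 512 + 256 + 128 + 64 + 32 + 4 + 2 + 1, so 5^5095 ≡ 1159·13923·1046·13662·7063·13695·625·25·5 ≡ 5567 (mod 20381).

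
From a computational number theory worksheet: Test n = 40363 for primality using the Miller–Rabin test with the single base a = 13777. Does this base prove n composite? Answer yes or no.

yes

n − 1 = 40362 = 2^1 · 20181, so s = 1 and d = 20181.
x_0 = 13777^20181 mod 40363 = 7291.
x_0 ∉ {1, 40362} and s = 1, so 13777 is a Miller–Rabin witness and 40363 is composite.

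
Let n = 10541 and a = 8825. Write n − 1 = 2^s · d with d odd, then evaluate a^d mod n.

n − 1 = 10540 = 2^2 · 2635, so s = 2 and d = 2635.
8825^2635 mod 10541 = 2428.

2428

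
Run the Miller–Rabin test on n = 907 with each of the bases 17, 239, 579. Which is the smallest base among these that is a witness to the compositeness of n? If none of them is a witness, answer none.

n − 1 = 906 = 2^1 · 453, so s = 1 and d = 453.
Base 17: x_0 = 17^453 mod 907 = 906. x_0 = 906 ≡ −1, so 17 is not a witness.
Base 239: x_0 = 239^453 mod 907 = 1. x_0 = 1, so 239 is not a witness.
Base 579: x_0 = 579^453 mod 907 = 1. x_0 = 1, so 579 is not a witness.
No listed base is a witness for 907.

none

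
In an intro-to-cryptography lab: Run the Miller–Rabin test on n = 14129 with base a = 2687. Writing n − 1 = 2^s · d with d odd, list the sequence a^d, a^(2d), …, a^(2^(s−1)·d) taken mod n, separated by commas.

n − 1 = 14128 = 2^4 · 883, so s = 4 and d = 883.
x_0 = 2687^883 mod 14129 = 11798.
x_1 = 11798^2 mod 14129 = 8025.
x_2 = 8025^2 mod 14129 = 643.
x_3 = 643^2 mod 14129 = 3708.

11798, 8025, 643, 3708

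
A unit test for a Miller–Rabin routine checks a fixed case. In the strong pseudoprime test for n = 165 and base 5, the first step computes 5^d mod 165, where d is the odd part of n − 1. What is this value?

5

n − 1 = 164 = 2^2 · 41, so s = 2 and d = 41.
5^41 mod 165 = 5.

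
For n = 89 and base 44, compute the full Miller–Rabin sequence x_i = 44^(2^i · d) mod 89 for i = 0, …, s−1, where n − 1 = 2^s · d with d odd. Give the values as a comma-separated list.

n − 1 = 88 = 2^3 · 11, so s = 3 and d = 11.
x_0 = 44^11 mod 89 = 88.
x_1 = 88^2 mod 89 = 1.
x_2 = 1^2 mod 89 = 1.

88, 1, 1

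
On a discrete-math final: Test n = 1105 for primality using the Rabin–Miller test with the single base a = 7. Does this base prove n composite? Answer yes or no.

yes

n − 1 = 1104 = 2^4 · 69, so s = 4 and d = 69.
x_0 = 7^69 mod 1105 = 827.
x_0 is neither 1 nor 1104, so continue squaring.
x_1 = 827^2 mod 1105 = 1039.
x_2 = 1039^2 mod 1105 = 1041.
x_3 = 1041^2 mod 1105 = 781.
Reached i = s−1 = 3 without hitting −1: 7 is a Miller–Rabin witness and 1105 is composite.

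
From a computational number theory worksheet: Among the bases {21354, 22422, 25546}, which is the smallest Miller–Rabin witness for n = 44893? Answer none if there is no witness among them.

none

n − 1 = 44892 = 2^2 · 11223, so s = 2 and d = 11223.
Base 21354: x_0 = 21354^11223 mod 44893 = 44892. x_0 = 44892 ≡ −1, so 21354 is not a witness.
Base 22422: x_0 = 22422^11223 mod 44893 = 10938. x_0 is neither 1 nor 44892, so continue squaring. x_1 = 10938^2 mod 44893 = 44892. x_1 ≡ −1, so 22422 is not a witness.
Base 25546: x_0 = 25546^11223 mod 44893 = 1. x_0 = 1, so 25546 is not a witness.
No listed base is a witness for 44893.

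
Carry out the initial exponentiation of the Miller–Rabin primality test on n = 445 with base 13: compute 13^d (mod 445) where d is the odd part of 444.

n − 1 = 444 = 2^2 · 111, so s = 2 and d = 111.
Repeated squaring mod 445: 13^1 ≡ 13, 13^2 ≡ 169, 13^4 ≡ 81, 13^8 ≡ 331, 13^16 ≡ 91, 13^32 ≡ 271, 13^64 ≡ 16.
111 = 64 + 32 + 8 + 4 + 2 + 1, so 13^111 ≡ 16·271·331·81·169·13 ≡ 92 (mod 445).

92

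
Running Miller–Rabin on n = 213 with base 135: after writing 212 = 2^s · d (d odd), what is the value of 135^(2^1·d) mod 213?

135

n − 1 = 212 = 2^2 · 53, so s = 2 and d = 53.
x_0 = 135^53 mod 213 = 150.
x_1 = 150^2 mod 213 = 135.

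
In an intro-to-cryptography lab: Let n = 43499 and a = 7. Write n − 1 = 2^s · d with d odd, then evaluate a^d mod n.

n − 1 = 43498 = 2^1 · 21749, so s = 1 and d = 21749.
7^21749 mod 43499 = 43498.

43498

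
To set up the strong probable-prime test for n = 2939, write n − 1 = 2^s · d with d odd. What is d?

1469

Halving: 2938 → 1469; 1469 is odd.
So 2938 = 2^1 · 1469.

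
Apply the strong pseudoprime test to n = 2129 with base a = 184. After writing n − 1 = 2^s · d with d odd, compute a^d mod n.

1757

n − 1 = 2128 = 2^4 · 133, so s = 4 and d = 133.
By repeated squaring, 184^133 ≡ 1757 (mod 2129).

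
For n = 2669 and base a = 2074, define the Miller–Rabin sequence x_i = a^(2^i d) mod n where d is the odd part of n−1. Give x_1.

n − 1 = 2668 = 2^2 · 667, so s = 2 and d = 667.
x_0 = 2074^667 mod 2669 = 1156.
x_1 = 1156^2 mod 2669 = 1836.

1836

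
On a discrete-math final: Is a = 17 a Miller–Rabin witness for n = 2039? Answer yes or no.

n − 1 = 2038 = 2^1 · 1019, so s = 1 and d = 1019.
By repeated squaring, 17^1019 ≡ 1 (mod 2039).
x_0 = 17^1019 mod 2039 = 1.
x_0 = 1, so 17 is not a witness.

no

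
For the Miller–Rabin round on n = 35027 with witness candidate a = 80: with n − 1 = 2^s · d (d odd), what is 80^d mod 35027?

n − 1 = 35026 = 2^1 · 17513, so s = 1 and d = 17513.
80^17513 mod 35027 = 35026.

35026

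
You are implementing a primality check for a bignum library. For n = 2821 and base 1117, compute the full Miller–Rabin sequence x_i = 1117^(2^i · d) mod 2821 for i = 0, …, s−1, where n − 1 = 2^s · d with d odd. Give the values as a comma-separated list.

n − 1 = 2820 = 2^2 · 705, so s = 2 and d = 705.
x_0 = 1117^705 mod 2821 = 1520.
x_1 = 1520^2 mod 2821 = 1.

1520, 1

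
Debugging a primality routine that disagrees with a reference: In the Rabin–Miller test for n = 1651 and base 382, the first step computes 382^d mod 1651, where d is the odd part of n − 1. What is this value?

382

n − 1 = 1650 = 2^1 · 825, so s = 1 and d = 825.
Repeated squaring mod 1651: 382^1 ≡ 382, 382^2 ≡ 636, 382^4 ≡ 1, 382^8 ≡ 1, 382^16 ≡ 1, 382^32 ≡ 1, 382^64 ≡ 1, 382^128 ≡ 1, 382^256 ≡ 1, 382^512 ≡ 1.
825 = 512 + 256 + 32 + 16 + 8 + 1, so 382^825 ≡ 1·1·1·1·1·382 ≡ 382 (mod 1651).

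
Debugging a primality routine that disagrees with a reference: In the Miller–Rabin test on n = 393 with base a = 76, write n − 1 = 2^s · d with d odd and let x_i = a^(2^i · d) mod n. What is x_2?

55

n − 1 = 392 = 2^3 · 49, so s = 3 and d = 49.
x_0 = 76^49 mod 393 = 349.
x_1 = 349^2 mod 393 = 364.
x_2 = 364^2 mod 393 = 55.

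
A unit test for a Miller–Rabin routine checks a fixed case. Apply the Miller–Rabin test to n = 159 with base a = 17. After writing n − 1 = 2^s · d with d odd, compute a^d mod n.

n − 1 = 158 = 2^1 · 79, so s = 1 and d = 79.
Repeated squaring mod 159: 17^1 ≡ 17, 17^2 ≡ 130, 17^4 ≡ 46, 17^8 ≡ 49, 17^16 ≡ 16, 17^32 ≡ 97, 17^64 ≡ 28.
79 = 64 + 8 + 4 + 2 + 1, so 17^79 ≡ 28·49·46·130·17 ≡ 17 (mod 159).

17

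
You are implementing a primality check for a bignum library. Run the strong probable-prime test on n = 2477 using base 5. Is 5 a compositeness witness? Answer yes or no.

no

n − 1 = 2476 = 2^2 · 619, so s = 2 and d = 619.
x_0 = 5^619 mod 2477 = 1562.
x_0 is neither 1 nor 2476, so continue squaring.
x_1 = 1562^2 mod 2477 = 2476.
x_1 ≡ −1, so 5 is not a witness.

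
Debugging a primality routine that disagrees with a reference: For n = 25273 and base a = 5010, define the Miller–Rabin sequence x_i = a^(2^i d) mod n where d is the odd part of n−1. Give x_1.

n − 1 = 25272 = 2^3 · 3159, so s = 3 and d = 3159.
x_0 = 5010^3159 mod 25273 = 17651.
x_1 = 17651^2 mod 25273 = 17530.

17530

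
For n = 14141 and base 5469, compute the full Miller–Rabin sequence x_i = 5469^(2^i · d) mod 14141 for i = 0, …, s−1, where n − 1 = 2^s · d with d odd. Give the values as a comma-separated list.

n − 1 = 14140 = 2^2 · 3535, so s = 2 and d = 3535.
x_0 = 5469^3535 mod 14141 = 4525.
x_1 = 4525^2 mod 14141 = 13598.

4525, 13598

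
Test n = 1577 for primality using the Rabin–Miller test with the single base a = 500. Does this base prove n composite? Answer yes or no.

n − 1 = 1576 = 2^3 · 197, so s = 3 and d = 197.
x_0 = 500^197 mod 1577 = 320.
x_0 is neither 1 nor 1576, so continue squaring.
x_1 = 320^2 mod 1577 = 1472.
x_2 = 1472^2 mod 1577 = 1563.
Reached i = s−1 = 2 without hitting −1: 500 is a Miller–Rabin witness and 1577 is composite.

yes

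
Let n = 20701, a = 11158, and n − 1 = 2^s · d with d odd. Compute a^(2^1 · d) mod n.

n − 1 = 20700 = 2^2 · 5175, so s = 2 and d = 5175.
x_0 = 11158^5175 mod 20701 = 11287.
x_1 = 11287^2 mod 20701 = 2415.

2415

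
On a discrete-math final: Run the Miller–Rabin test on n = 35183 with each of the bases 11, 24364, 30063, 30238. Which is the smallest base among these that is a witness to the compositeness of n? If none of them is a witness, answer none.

11

n − 1 = 35182 = 2^1 · 17591, so s = 1 and d = 17591.
Base 11: x_0 = 11^17591 mod 35183 = 32581. x_0 ∉ {1, 35182} and s = 1, so 11 is a Miller–Rabin witness and 35183 is composite.
Base 24364: x_0 = 24364^17591 mod 35183 = 18695. x_0 ∉ {1, 35182} and s = 1, so 24364 is a Miller–Rabin witness and 35183 is composite.
Base 30063: x_0 = 30063^17591 mod 35183 = 18127. x_0 ∉ {1, 35182} and s = 1, so 30063 is a Miller–Rabin witness and 35183 is composite.
Base 30238: x_0 = 30238^17591 mod 35183 = 23963. x_0 ∉ {1, 35182} and s = 1, so 30238 is a Miller–Rabin witness and 35183 is composite.
The smallest witness among the given bases is 11.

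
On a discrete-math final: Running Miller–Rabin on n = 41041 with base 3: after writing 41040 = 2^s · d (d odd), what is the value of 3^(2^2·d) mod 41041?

n − 1 = 41040 = 2^4 · 2565, so s = 4 and d = 2565.
x_0 = 3^2565 mod 41041 = 24597.
x_1 = 24597^2 mod 41041 = 27028.
x_2 = 27028^2 mod 41041 = 24025.

24025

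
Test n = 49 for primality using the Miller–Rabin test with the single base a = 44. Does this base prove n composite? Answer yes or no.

n − 1 = 48 = 2^4 · 3, so s = 4 and d = 3.
x_0 = 44^3 mod 49 = 22.
x_0 is neither 1 nor 48, so continue squaring.
x_1 = 22^2 mod 49 = 43.
x_2 = 43^2 mod 49 = 36.
x_3 = 36^2 mod 49 = 22.
Reached i = s−1 = 3 without hitting −1: 44 is a Miller–Rabin witness and 49 is composite.

yes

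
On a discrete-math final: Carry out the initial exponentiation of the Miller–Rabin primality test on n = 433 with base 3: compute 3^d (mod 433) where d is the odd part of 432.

n − 1 = 432 = 2^4 · 27, so s = 4 and d = 27.
3^27 mod 433 = 1.

1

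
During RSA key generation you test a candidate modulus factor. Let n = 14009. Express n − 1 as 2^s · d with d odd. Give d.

1751

Halving: 14008 → 7004 → 3502 → 1751; 1751 is odd.
So 14008 = 2^3 · 1751.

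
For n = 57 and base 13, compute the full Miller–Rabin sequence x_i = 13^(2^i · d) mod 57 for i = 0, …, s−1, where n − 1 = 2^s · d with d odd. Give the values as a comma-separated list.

10, 43, 25

n − 1 = 56 = 2^3 · 7, so s = 3 and d = 7.
x_0 = 13^7 mod 57 = 10.
x_1 = 10^2 mod 57 = 43.
x_2 = 43^2 mod 57 = 25.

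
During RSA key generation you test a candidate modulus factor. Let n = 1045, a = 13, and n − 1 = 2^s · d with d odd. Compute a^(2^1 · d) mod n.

609

n − 1 = 1044 = 2^2 · 261, so s = 2 and d = 261.
Repeated squaring mod 1045: 13^1 ≡ 13, 13^2 ≡ 169, 13^4 ≡ 346, 13^8 ≡ 586, 13^16 ≡ 636, 13^32 ≡ 81, 13^64 ≡ 291, 13^128 ≡ 36, 13^256 ≡ 251.
261 = 256 + 4 + 1, so 13^261 ≡ 251·346·13 ≡ 398 (mod 1045).
x_0 = 398.
x_1 = 398^2 mod 1045 = 609.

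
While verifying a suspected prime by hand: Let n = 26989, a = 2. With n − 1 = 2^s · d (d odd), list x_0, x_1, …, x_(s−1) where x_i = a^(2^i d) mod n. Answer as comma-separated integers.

7286, 25422

n − 1 = 26988 = 2^2 · 6747, so s = 2 and d = 6747.
x_0 = 2^6747 mod 26989 = 7286.
x_1 = 7286^2 mod 26989 = 25422.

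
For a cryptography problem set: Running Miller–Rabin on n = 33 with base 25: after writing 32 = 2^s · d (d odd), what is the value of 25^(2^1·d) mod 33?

31

n − 1 = 32 = 2^5 · 1, so s = 5 and d = 1.
x_0 = 25^1 mod 33 = 25.
x_1 = 25^2 mod 33 = 31.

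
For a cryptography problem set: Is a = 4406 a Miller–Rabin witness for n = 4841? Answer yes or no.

yes

n − 1 = 4840 = 2^3 · 605, so s = 3 and d = 605.
x_0 = 4406^605 mod 4841 = 2308.
x_0 is neither 1 nor 4840, so continue squaring.
x_1 = 2308^2 mod 4841 = 1764.
x_2 = 1764^2 mod 4841 = 3774.
Reached i = s−1 = 2 without hitting −1: 4406 is a Miller–Rabin witness and 4841 is composite.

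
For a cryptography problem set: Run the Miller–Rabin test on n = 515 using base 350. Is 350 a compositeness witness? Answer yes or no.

yes

n − 1 = 514 = 2^1 · 257, so s = 1 and d = 257.
x_0 = 350^257 mod 515 = 445.
x_0 ∉ {1, 514} and s = 1, so 350 is a Miller–Rabin witness and 515 is composite.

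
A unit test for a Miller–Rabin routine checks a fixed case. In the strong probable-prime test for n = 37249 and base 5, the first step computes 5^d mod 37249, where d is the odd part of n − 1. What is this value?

n − 1 = 37248 = 2^7 · 291, so s = 7 and d = 291.
5^291 mod 37249 = 9139.

9139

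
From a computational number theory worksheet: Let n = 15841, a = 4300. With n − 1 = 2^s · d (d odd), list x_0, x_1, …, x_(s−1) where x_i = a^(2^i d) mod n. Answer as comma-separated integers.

12461, 3039, 218, 1, 1

n − 1 = 15840 = 2^5 · 495, so s = 5 and d = 495.
x_0 = 4300^495 mod 15841 = 12461.
x_1 = 12461^2 mod 15841 = 3039.
x_2 = 3039^2 mod 15841 = 218.
x_3 = 218^2 mod 15841 = 1.
x_4 = 1^2 mod 15841 = 1.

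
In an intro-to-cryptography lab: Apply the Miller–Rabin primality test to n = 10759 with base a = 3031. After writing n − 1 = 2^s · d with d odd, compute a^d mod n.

n − 1 = 10758 = 2^1 · 5379, so s = 1 and d = 5379.
3031^5379 mod 10759 = 4361.

4361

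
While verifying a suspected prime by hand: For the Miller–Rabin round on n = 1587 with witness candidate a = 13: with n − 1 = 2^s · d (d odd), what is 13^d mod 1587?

1186

n − 1 = 1586 = 2^1 · 793, so s = 1 and d = 793.
By repeated squaring, 13^793 ≡ 1186 (mod 1587).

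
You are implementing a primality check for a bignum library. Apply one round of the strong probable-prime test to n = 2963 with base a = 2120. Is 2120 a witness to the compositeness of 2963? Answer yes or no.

no

n − 1 = 2962 = 2^1 · 1481, so s = 1 and d = 1481.
x_0 = 2120^1481 mod 2963 = 2962.
x_0 = 2962 ≡ −1, so 2120 is not a witness.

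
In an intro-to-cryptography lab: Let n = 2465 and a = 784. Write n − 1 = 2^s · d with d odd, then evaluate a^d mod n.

n − 1 = 2464 = 2^5 · 77, so s = 5 and d = 77.
Repeated squaring mod 2465: 784^1 ≡ 784, 784^2 ≡ 871, 784^4 ≡ 1886, 784^8 ≡ 1, 784^16 ≡ 1, 784^32 ≡ 1, 784^64 ≡ 1.
77 = 64 + 8 + 4 + 1, so 784^77 ≡ 1·1·1886·784 ≡ 2089 (mod 2465).

2089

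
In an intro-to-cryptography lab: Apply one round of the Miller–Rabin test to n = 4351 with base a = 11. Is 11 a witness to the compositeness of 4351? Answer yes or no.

n − 1 = 4350 = 2^1 · 2175, so s = 1 and d = 2175.
x_0 = 11^2175 mod 4351 = 1559.
x_0 ∉ {1, 4350} and s = 1, so 11 is a Miller–Rabin witness and 4351 is composite.

yes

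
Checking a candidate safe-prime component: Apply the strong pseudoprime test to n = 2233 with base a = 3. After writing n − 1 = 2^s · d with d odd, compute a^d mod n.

2127

n − 1 = 2232 = 2^3 · 279, so s = 3 and d = 279.
3^279 mod 2233 = 2127.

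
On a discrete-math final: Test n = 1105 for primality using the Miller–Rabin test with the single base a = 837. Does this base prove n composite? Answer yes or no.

no

n − 1 = 1104 = 2^4 · 69, so s = 4 and d = 69.
x_0 = 837^69 mod 1105 = 837.
x_0 is neither 1 nor 1104, so continue squaring.
x_1 = 837^2 mod 1105 = 1104.
x_1 ≡ −1, so 837 is not a witness.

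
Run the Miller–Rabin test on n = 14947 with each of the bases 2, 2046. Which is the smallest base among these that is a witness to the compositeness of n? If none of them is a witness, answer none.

none

n − 1 = 14946 = 2^1 · 7473, so s = 1 and d = 7473.
Base 2: x_0 = 2^7473 mod 14947 = 14946. x_0 = 14946 ≡ −1, so 2 is not a witness.
Base 2046: x_0 = 2046^7473 mod 14947 = 1. x_0 = 1, so 2046 is not a witness.
No listed base is a witness for 14947.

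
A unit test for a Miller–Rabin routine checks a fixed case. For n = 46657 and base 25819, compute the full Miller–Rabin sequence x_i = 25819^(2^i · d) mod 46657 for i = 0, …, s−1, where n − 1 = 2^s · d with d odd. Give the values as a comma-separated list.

4772, 3368, 5773, 14431, 23570, 1

n − 1 = 46656 = 2^6 · 729, so s = 6 and d = 729.
x_0 = 25819^729 mod 46657 = 4772.
x_1 = 4772^2 mod 46657 = 3368.
x_2 = 3368^2 mod 46657 = 5773.
x_3 = 5773^2 mod 46657 = 14431.
x_4 = 14431^2 mod 46657 = 23570.
x_5 = 23570^2 mod 46657 = 1.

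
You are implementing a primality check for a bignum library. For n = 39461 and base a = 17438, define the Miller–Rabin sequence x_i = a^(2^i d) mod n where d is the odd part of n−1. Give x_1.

n − 1 = 39460 = 2^2 · 9865, so s = 2 and d = 9865.
x_0 = 17438^9865 mod 39461 = 1.
x_1 = 1^2 mod 39461 = 1.

1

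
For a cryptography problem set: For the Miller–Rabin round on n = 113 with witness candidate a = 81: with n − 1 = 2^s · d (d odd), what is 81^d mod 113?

98

n − 1 = 112 = 2^4 · 7, so s = 4 and d = 7.
81^7 mod 113 = 98.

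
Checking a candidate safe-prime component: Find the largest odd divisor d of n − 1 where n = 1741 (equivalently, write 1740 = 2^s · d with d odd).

435

Halving: 1740 → 870 → 435; 435 is odd.
So 1740 = 2^2 · 435.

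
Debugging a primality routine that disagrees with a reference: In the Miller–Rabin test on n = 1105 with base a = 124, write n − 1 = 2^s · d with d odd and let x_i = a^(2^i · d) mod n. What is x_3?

781

n − 1 = 1104 = 2^4 · 69, so s = 4 and d = 69.
Repeated squaring mod 1105: 124^1 ≡ 124, 124^2 ≡ 1011, 124^4 ≡ 1101, 124^8 ≡ 16, 124^16 ≡ 256, 124^32 ≡ 341, 124^64 ≡ 256.
69 = 64 + 4 + 1, so 124^69 ≡ 256·1101·124 ≡ 99 (mod 1105).
x_0 = 99.
x_1 = 99^2 mod 1105 = 961.
x_2 = 961^2 mod 1105 = 846.
x_3 = 846^2 mod 1105 = 781.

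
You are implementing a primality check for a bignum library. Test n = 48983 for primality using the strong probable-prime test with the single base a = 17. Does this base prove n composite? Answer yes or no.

n − 1 = 48982 = 2^1 · 24491, so s = 1 and d = 24491.
x_0 = 17^24491 mod 48983 = 30982.
x_0 ∉ {1, 48982} and s = 1, so 17 is a Miller–Rabin witness and 48983 is composite.

yes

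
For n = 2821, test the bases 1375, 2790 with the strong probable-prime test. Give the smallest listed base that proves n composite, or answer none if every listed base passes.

2790

n − 1 = 2820 = 2^2 · 705, so s = 2 and d = 705.
Base 1375: x_0 = 1375^705 mod 2821 = 2820. x_0 = 2820 ≡ −1, so 1375 is not a witness.
Base 2790: x_0 = 2790^705 mod 2821 = 372. x_0 is neither 1 nor 2820, so continue squaring. x_1 = 372^2 mod 2821 = 155. Reached i = s−1 = 1 without hitting −1: 2790 is a Miller–Rabin witness and 2821 is composite.
The smallest witness among the given bases is 2790.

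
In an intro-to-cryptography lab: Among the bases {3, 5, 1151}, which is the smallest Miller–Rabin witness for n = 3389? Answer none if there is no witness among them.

n − 1 = 3388 = 2^2 · 847, so s = 2 and d = 847.
Base 3: x_0 = 3^847 mod 3389 = 1344. x_0 is neither 1 nor 3388, so continue squaring. x_1 = 1344^2 mod 3389 = 3388. x_1 ≡ −1, so 3 is not a witness.
Base 5: x_0 = 5^847 mod 3389 = 3388. x_0 = 3388 ≡ −1, so 5 is not a witness.
Base 1151: x_0 = 1151^847 mod 3389 = 1344. x_0 is neither 1 nor 3388, so continue squaring. x_1 = 1344^2 mod 3389 = 3388. x_1 ≡ −1, so 1151 is not a witness.
No listed base is a witness for 3389.

none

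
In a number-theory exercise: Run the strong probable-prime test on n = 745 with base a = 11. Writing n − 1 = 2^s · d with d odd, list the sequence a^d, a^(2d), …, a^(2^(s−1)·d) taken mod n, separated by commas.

n − 1 = 744 = 2^3 · 93, so s = 3 and d = 93.
x_0 = 11^93 mod 745 = 521.
x_1 = 521^2 mod 745 = 261.
x_2 = 261^2 mod 745 = 326.

521, 261, 326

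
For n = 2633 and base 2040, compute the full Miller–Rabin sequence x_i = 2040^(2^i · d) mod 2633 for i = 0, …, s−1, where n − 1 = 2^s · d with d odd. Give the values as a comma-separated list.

n − 1 = 2632 = 2^3 · 329, so s = 3 and d = 329.
x_0 = 2040^329 mod 2633 = 2632.
x_1 = 2632^2 mod 2633 = 1.
x_2 = 1^2 mod 2633 = 1.

2632, 1, 1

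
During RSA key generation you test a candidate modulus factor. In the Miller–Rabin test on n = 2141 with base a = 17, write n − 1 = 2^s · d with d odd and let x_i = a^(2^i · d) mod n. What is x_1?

1

n − 1 = 2140 = 2^2 · 535, so s = 2 and d = 535.
Repeated squaring mod 2141: 17^1 ≡ 17, 17^2 ≡ 289, 17^4 ≡ 22, 17^8 ≡ 484, 17^16 ≡ 887, 17^32 ≡ 1022, 17^64 ≡ 1817, 17^128 ≡ 67, 17^256 ≡ 207, 17^512 ≡ 29.
535 = 512 + 16 + 4 + 2 + 1, so 17^535 ≡ 29·887·22·289·17 ≡ 1 (mod 2141).
x_0 = 1.
x_1 = 1^2 mod 2141 = 1.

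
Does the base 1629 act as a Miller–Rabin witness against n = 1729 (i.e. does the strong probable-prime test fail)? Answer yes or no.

no

n − 1 = 1728 = 2^6 · 27, so s = 6 and d = 27.
Repeated squaring mod 1729: 1629^1 ≡ 1629, 1629^2 ≡ 1355, 1629^4 ≡ 1556, 1629^8 ≡ 536, 1629^16 ≡ 282.
27 = 16 + 8 + 2 + 1, so 1629^27 ≡ 282·536·1355·1629 ≡ 1728 (mod 1729).
x_0 = 1629^27 mod 1729 = 1728.
x_0 = 1728 ≡ −1, so 1629 is not a witness.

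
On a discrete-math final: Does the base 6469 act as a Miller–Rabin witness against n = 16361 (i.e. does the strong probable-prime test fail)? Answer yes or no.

n − 1 = 16360 = 2^3 · 2045, so s = 3 and d = 2045.
By repeated squaring, 6469^2045 ≡ 2275 (mod 16361).
x_0 = 6469^2045 mod 16361 = 2275.
x_0 is neither 1 nor 16360, so continue squaring.
x_1 = 2275^2 mod 16361 = 5549.
x_2 = 5549^2 mod 16361 = 16360.
x_2 ≡ −1, so 6469 is not a witness.

no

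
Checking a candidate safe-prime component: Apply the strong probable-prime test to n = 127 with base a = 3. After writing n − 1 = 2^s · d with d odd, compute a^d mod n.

n − 1 = 126 = 2^1 · 63, so s = 1 and d = 63.
3^63 mod 127 = 126.

126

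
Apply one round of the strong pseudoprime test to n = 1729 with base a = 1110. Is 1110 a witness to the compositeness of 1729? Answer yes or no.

yes

n − 1 = 1728 = 2^6 · 27, so s = 6 and d = 27.
Repeated squaring mod 1729: 1110^1 ≡ 1110, 1110^2 ≡ 1052, 1110^4 ≡ 144, 1110^8 ≡ 1717, 1110^16 ≡ 144.
27 = 16 + 8 + 2 + 1, so 1110^27 ≡ 144·1717·1052·1110 ≡ 645 (mod 1729).
x_0 = 1110^27 mod 1729 = 645.
x_0 is neither 1 nor 1728, so continue squaring.
x_1 = 645^2 mod 1729 = 1065.
x_2 = 1065^2 mod 1729 = 1.
x_2 = 1 but x_1 ≠ ±1, a nontrivial square root of 1 — 1110 is a witness and 1729 is composite.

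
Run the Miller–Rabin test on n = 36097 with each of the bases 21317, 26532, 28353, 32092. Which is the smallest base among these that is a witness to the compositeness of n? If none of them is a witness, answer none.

n − 1 = 36096 = 2^8 · 141, so s = 8 and d = 141.
Base 21317: x_0 = 21317^141 mod 36097 = 24063. x_0 is neither 1 nor 36096, so continue squaring. x_1 = 24063^2 mod 36097 = 32089. x_2 = 32089^2 mod 36097 = 899. x_3 = 899^2 mod 36097 = 14067. x_4 = 14067^2 mod 36097 = 32832. x_5 = 32832^2 mod 36097 = 11610. x_6 = 11610^2 mod 36097 = 5902. x_7 = 5902^2 mod 36097 = 36096. x_7 ≡ −1, so 21317 is not a witness.
Base 26532: x_0 = 26532^141 mod 36097 = 23584. x_0 is neither 1 nor 36096, so continue squaring. x_1 = 23584^2 mod 36097 = 22480. x_2 = 22480^2 mod 36097 = 28497. x_3 = 28497^2 mod 36097 = 4800. x_4 = 4800^2 mod 36097 = 10114. x_5 = 10114^2 mod 36097 = 30195. x_6 = 30195^2 mod 36097 = 36096. x_6 ≡ −1, so 26532 is not a witness.
Base 28353: x_0 = 28353^141 mod 36097 = 14495. x_0 is neither 1 nor 36096, so continue squaring. x_1 = 14495^2 mod 36097 = 20485. x_2 = 20485^2 mod 36097 = 7600. x_3 = 7600^2 mod 36097 = 4800. x_4 = 4800^2 mod 36097 = 10114. x_5 = 10114^2 mod 36097 = 30195. x_6 = 30195^2 mod 36097 = 36096. x_6 ≡ −1, so 28353 is not a witness.
Base 32092: x_0 = 32092^141 mod 36097 = 11378. x_0 is neither 1 nor 36096, so continue squaring. x_1 = 11378^2 mod 36097 = 15042. x_2 = 15042^2 mod 36097 = 5768. x_3 = 5768^2 mod 36097 = 24487. x_4 = 24487^2 mod 36097 = 5902. x_5 = 5902^2 mod 36097 = 36096. x_5 ≡ −1, so 32092 is not a witness.
No listed base is a witness for 36097.

none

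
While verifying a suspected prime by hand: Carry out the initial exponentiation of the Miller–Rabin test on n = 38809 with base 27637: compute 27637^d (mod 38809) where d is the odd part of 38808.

n − 1 = 38808 = 2^3 · 4851, so s = 3 and d = 4851.
Repeated squaring mod 38809: 27637^1 ≡ 27637, 27637^2 ≡ 3840, 27637^4 ≡ 36989, 27637^8 ≡ 13635, 27637^16 ≡ 18115, 27637^32 ≡ 23130, 27637^64 ≡ 14835, 27637^128 ≡ 30195, 27637^256 ≡ 36997, 27637^512 ≡ 23388, 27637^1024 ≡ 24498, 27637^2048 ≡ 9628, 27637^4096 ≡ 22492.
4851 = 4096 + 512 + 128 + 64 + 32 + 16 + 2 + 1, so 27637^4851 ≡ 22492·23388·30195·14835·23130·18115·3840·27637 ≡ 12003 (mod 38809).

12003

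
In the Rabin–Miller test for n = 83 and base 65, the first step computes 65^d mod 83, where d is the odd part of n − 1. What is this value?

1

n − 1 = 82 = 2^1 · 41, so s = 1 and d = 41.
Repeated squaring mod 83: 65^1 ≡ 65, 65^2 ≡ 75, 65^4 ≡ 64, 65^8 ≡ 29, 65^16 ≡ 11, 65^32 ≡ 38.
41 = 32 + 8 + 1, so 65^41 ≡ 38·29·65 ≡ 1 (mod 83).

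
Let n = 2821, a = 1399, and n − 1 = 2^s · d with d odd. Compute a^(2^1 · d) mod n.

n − 1 = 2820 = 2^2 · 705, so s = 2 and d = 705.
x_0 = 1399^705 mod 2821 = 125.
x_1 = 125^2 mod 2821 = 1520.

1520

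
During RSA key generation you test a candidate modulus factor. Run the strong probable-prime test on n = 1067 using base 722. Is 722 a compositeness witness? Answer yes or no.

yes

n − 1 = 1066 = 2^1 · 533, so s = 1 and d = 533.
x_0 = 722^533 mod 1067 = 772.
x_0 ∉ {1, 1066} and s = 1, so 722 is a Miller–Rabin witness and 1067 is composite.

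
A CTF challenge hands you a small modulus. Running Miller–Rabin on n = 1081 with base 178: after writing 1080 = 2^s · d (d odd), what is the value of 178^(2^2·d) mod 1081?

213

n − 1 = 1080 = 2^3 · 135, so s = 3 and d = 135.
Repeated squaring mod 1081: 178^1 ≡ 178, 178^2 ≡ 335, 178^4 ≡ 882, 178^8 ≡ 685, 178^16 ≡ 71, 178^32 ≡ 717, 178^64 ≡ 614, 178^128 ≡ 808.
135 = 128 + 4 + 2 + 1, so 178^135 ≡ 808·882·335·178 ≡ 911 (mod 1081).
x_0 = 911.
x_1 = 911^2 mod 1081 = 794.
x_2 = 794^2 mod 1081 = 213.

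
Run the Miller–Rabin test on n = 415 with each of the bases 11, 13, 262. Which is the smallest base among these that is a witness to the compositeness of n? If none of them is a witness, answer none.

n − 1 = 414 = 2^1 · 207, so s = 1 and d = 207.
Base 11: x_0 = 11^207 mod 415 = 121. x_0 ∉ {1, 414} and s = 1, so 11 is a Miller–Rabin witness and 415 is composite.
Base 13: x_0 = 13^207 mod 415 = 412. x_0 ∉ {1, 414} and s = 1, so 13 is a Miller–Rabin witness and 415 is composite.
Base 262: x_0 = 262^207 mod 415 = 163. x_0 ∉ {1, 414} and s = 1, so 262 is a Miller–Rabin witness and 415 is composite.
The smallest witness among the given bases is 11.

11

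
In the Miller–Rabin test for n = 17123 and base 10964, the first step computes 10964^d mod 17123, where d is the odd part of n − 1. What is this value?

n − 1 = 17122 = 2^1 · 8561, so s = 1 and d = 8561.
10964^8561 mod 17123 = 1.

1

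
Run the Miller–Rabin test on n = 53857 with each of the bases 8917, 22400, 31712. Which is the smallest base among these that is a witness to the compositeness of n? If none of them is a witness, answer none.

n − 1 = 53856 = 2^5 · 1683, so s = 5 and d = 1683.
Base 8917: x_0 = 8917^1683 mod 53857 = 53856. x_0 = 53856 ≡ −1, so 8917 is not a witness.
Base 22400: x_0 = 22400^1683 mod 53857 = 18111. x_0 is neither 1 nor 53856, so continue squaring. x_1 = 18111^2 mod 53857 = 19191. x_2 = 19191^2 mod 53857 = 20315. x_3 = 20315^2 mod 53857 = 46891. x_4 = 46891^2 mod 53857 = 53856. x_4 ≡ −1, so 22400 is not a witness.
Base 31712: x_0 = 31712^1683 mod 53857 = 25725. x_0 is neither 1 nor 53856, so continue squaring. x_1 = 25725^2 mod 53857 = 34666. x_2 = 34666^2 mod 53857 = 20315. x_3 = 20315^2 mod 53857 = 46891. x_4 = 46891^2 mod 53857 = 53856. x_4 ≡ −1, so 31712 is not a witness.
No listed base is a witness for 53857.

none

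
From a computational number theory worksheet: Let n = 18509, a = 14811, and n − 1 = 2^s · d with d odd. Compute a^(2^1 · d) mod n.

n − 1 = 18508 = 2^2 · 4627, so s = 2 and d = 4627.
Repeated squaring mod 18509: 14811^1 ≡ 14811, 14811^2 ≡ 15562, 14811^4 ≡ 4088, 14811^8 ≡ 16626, 14811^16 ≡ 10470, 14811^32 ≡ 10602, 14811^64 ≡ 15756, 14811^128 ≡ 8828, 14811^256 ≡ 10694, 14811^512 ≡ 13034, 14811^1024 ≡ 9554, 14811^2048 ≡ 11037, 14811^4096 ≡ 7640.
4627 = 4096 + 512 + 16 + 2 + 1, so 14811^4627 ≡ 7640·13034·10470·15562·14811 ≡ 9454 (mod 18509).
x_0 = 9454.
x_1 = 9454^2 mod 18509 = 16664.

16664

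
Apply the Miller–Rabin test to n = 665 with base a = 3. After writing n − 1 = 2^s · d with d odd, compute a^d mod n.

257

n − 1 = 664 = 2^3 · 83, so s = 3 and d = 83.
3^83 mod 665 = 257.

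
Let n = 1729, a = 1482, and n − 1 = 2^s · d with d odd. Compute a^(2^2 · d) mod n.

988

n − 1 = 1728 = 2^6 · 27, so s = 6 and d = 27.
Repeated squaring mod 1729: 1482^1 ≡ 1482, 1482^2 ≡ 494, 1482^4 ≡ 247, 1482^8 ≡ 494, 1482^16 ≡ 247.
27 = 16 + 8 + 2 + 1, so 1482^27 ≡ 247·494·494·1482 ≡ 741 (mod 1729).
x_0 = 741.
x_1 = 741^2 mod 1729 = 988.
x_2 = 988^2 mod 1729 = 988.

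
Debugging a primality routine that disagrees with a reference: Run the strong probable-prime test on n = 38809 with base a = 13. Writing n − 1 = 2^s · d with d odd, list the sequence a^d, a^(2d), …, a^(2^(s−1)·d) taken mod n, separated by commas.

n − 1 = 38808 = 2^3 · 4851, so s = 3 and d = 4851.
x_0 = 13^4851 mod 38809 = 3757.
x_1 = 3757^2 mod 38809 = 27382.
x_2 = 27382^2 mod 38809 = 22853.

3757, 27382, 22853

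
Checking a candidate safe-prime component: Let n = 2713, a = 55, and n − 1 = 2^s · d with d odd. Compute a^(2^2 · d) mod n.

1

n − 1 = 2712 = 2^3 · 339, so s = 3 and d = 339.
By repeated squaring, 55^339 ≡ 887 (mod 2713).
x_0 = 887.
x_1 = 887^2 mod 2713 = 2712.
x_2 = 2712^2 mod 2713 = 1.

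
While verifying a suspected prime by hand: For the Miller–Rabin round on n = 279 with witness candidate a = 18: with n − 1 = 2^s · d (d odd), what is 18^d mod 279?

n − 1 = 278 = 2^1 · 139, so s = 1 and d = 139.
Repeated squaring mod 279: 18^1 ≡ 18, 18^2 ≡ 45, 18^4 ≡ 72, 18^8 ≡ 162, 18^16 ≡ 18, 18^32 ≡ 45, 18^64 ≡ 72, 18^128 ≡ 162.
139 = 128 + 8 + 2 + 1, so 18^139 ≡ 162·162·45·18 ≡ 72 (mod 279).

72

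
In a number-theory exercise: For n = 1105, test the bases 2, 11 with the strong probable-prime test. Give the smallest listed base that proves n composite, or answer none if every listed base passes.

n − 1 = 1104 = 2^4 · 69, so s = 4 and d = 69.
Base 2: x_0 = 2^69 mod 1105 = 967. x_0 is neither 1 nor 1104, so continue squaring. x_1 = 967^2 mod 1105 = 259. x_2 = 259^2 mod 1105 = 781. x_3 = 781^2 mod 1105 = 1. x_3 = 1 but x_2 ≠ ±1, a nontrivial square root of 1 — 2 is a witness and 1105 is composite.
Base 11: x_0 = 11^69 mod 1105 = 996. x_0 is neither 1 nor 1104, so continue squaring. x_1 = 996^2 mod 1105 = 831. x_2 = 831^2 mod 1105 = 1041. x_3 = 1041^2 mod 1105 = 781. Reached i = s−1 = 3 without hitting −1: 11 is a Miller–Rabin witness and 1105 is composite.
The smallest witness among the given bases is 2.

2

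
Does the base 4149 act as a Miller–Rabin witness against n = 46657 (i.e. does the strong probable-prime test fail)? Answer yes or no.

no

n − 1 = 46656 = 2^6 · 729, so s = 6 and d = 729.
x_0 = 4149^729 mod 46657 = 46441.
x_0 is neither 1 nor 46656, so continue squaring.
x_1 = 46441^2 mod 46657 = 46656.
x_1 ≡ −1, so 4149 is not a witness.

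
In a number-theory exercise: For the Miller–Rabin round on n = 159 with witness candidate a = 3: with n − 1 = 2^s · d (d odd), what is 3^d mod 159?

156

n − 1 = 158 = 2^1 · 79, so s = 1 and d = 79.
3^79 mod 159 = 156.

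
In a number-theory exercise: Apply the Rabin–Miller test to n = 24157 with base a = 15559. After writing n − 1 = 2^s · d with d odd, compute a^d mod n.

n − 1 = 24156 = 2^2 · 6039, so s = 2 and d = 6039.
15559^6039 mod 24157 = 14055.

14055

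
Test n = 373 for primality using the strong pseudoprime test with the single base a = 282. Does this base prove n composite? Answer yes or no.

n − 1 = 372 = 2^2 · 93, so s = 2 and d = 93.
Repeated squaring mod 373: 282^1 ≡ 282, 282^2 ≡ 75, 282^4 ≡ 30, 282^8 ≡ 154, 282^16 ≡ 217, 282^32 ≡ 91, 282^64 ≡ 75.
93 = 64 + 16 + 8 + 4 + 1, so 282^93 ≡ 75·217·154·30·282 ≡ 372 (mod 373).
x_0 = 282^93 mod 373 = 372.
x_0 = 372 ≡ −1, so 282 is not a witness.

no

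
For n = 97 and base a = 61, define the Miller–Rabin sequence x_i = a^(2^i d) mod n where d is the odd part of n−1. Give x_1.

1

n − 1 = 96 = 2^5 · 3, so s = 5 and d = 3.
x_0 = 61^3 mod 97 = 1.
x_1 = 1^2 mod 97 = 1.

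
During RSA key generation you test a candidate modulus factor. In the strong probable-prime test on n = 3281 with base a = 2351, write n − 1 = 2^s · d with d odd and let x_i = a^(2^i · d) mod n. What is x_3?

n − 1 = 3280 = 2^4 · 205, so s = 4 and d = 205.
x_0 = 2351^205 mod 3281 = 462.
x_1 = 462^2 mod 3281 = 179.
x_2 = 179^2 mod 3281 = 2512.
x_3 = 2512^2 mod 3281 = 781.

781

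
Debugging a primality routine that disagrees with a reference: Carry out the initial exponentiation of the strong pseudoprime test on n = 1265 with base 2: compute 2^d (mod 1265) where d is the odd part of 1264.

n − 1 = 1264 = 2^4 · 79, so s = 4 and d = 79.
Repeated squaring mod 1265: 2^1 ≡ 2, 2^2 ≡ 4, 2^4 ≡ 16, 2^8 ≡ 256, 2^16 ≡ 1021, 2^32 ≡ 81, 2^64 ≡ 236.
79 = 64 + 8 + 4 + 2 + 1, so 2^79 ≡ 236·256·16·4·2 ≡ 303 (mod 1265).

303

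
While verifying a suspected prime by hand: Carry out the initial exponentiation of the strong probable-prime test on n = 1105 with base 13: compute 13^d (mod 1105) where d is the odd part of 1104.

13

n − 1 = 1104 = 2^4 · 69, so s = 4 and d = 69.
By repeated squaring, 13^69 ≡ 13 (mod 1105).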